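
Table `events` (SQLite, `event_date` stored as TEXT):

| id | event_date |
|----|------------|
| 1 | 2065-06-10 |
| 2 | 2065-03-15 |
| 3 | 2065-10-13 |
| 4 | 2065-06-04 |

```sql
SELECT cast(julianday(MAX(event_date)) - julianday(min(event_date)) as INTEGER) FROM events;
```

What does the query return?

212

MIN = 2065-03-15, MAX = 2065-10-13.
16 days remain in March 2065 after the 15th (31 − 15).
Full months from April 2065 through September 2065 contribute their day counts.
Then 13 days into October 2065.
Total: 16 + 30 + 31 + 30 + 31 + 31 + 30 + 13 = 212.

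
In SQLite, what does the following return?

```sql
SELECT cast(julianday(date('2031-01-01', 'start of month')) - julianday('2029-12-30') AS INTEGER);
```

367

`start of month` rewinds 2031-01-01 to 2031-01-01.
1 day remains in December 2029 after the 30th (31 − 30).
Full months from January 2030 through December 2030 contribute their day counts.
Then 1 day into January 2031.
Total: 1 + 31 + 28 + 31 + 30 + 31 + 30 + 31 + 31 + 30 + 31 + 30 + 31 + 1 = 367.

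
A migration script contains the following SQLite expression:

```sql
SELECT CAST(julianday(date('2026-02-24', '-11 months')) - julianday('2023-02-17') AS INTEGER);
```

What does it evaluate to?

Adding -11 months to 2026-02-24 gives 2025-03-24.
11 days remain in February 2023 after the 17th (28 − 17).
Full months from March 2023 through February 2025 contribute their day counts.
Then 24 days into March 2025.
Total: 11 + 31 + 30 + 31 + 30 + 31 + 31 + 30 + 31 + 30 + 31 + 31 + 29 + 31 + 30 + 31 + 30 + 31 + 31 + 30 + 31 + 30 + 31 + 31 + 28 + 24 = 766.

766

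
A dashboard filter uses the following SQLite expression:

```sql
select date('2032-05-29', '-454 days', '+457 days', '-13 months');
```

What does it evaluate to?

2031-05-01

Applying '-454 days' to 2032-05-29: counting 454 days back gives 2031-03-02.
Applying '+457 days' to 2031-03-02: counting 457 days forward gives 2032-06-01.
Adding -13 months to 2032-06-01 gives 2031-05-01.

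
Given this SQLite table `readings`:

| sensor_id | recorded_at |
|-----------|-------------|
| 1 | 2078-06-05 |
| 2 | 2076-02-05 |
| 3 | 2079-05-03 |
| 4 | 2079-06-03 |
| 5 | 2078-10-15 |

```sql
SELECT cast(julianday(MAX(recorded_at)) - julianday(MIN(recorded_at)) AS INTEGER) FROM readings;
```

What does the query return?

1214

MIN = 2076-02-05, MAX = 2079-06-03.
24 days remain in February 2076 after the 5th (29 − 5).
Full months from March 2076 through May 2079 contribute their day counts.
Then 3 days into June 2079.
Total: 24 + 31 + 30 + 31 + 30 + 31 + 31 + 30 + 31 + 30 + 31 + 31 + 28 + 31 + 30 + 31 + 30 + 31 + 31 + 30 + 31 + 30 + 31 + 31 + 28 + 31 + 30 + 31 + 30 + 31 + 31 + 30 + 31 + 30 + 31 + 31 + 28 + 31 + 30 + 31 + 3 = 1214.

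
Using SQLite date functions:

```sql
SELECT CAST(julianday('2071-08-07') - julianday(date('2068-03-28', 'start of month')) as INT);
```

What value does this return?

1254

`start of month` rewinds 2068-03-28 to 2068-03-01.
30 days remain in March 2068 after the 1st (31 − 1).
Full months from April 2068 through July 2071 contribute their day counts.
Then 7 days into August 2071.
Total: 30 + 30 + 31 + 30 + 31 + 31 + 30 + 31 + 30 + 31 + 31 + 28 + 31 + 30 + 31 + 30 + 31 + 31 + 30 + 31 + 30 + 31 + 31 + 28 + 31 + 30 + 31 + 30 + 31 + 31 + 30 + 31 + 30 + 31 + 31 + 28 + 31 + 30 + 31 + 30 + 31 + 7 = 1254.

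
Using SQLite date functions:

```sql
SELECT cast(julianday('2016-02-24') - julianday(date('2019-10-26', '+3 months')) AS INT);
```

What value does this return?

-1432

Adding +3 months to 2019-10-26 gives 2020-01-26.
5 days remain in February 2016 after the 24th (29 − 24).
Full months from March 2016 through December 2019 contribute their day counts.
Then 26 days into January 2020.
Total: 5 + 31 + 30 + 31 + 30 + 31 + 31 + 30 + 31 + 30 + 31 + 31 + 28 + 31 + 30 + 31 + 30 + 31 + 31 + 30 + 31 + 30 + 31 + 31 + 28 + 31 + 30 + 31 + 30 + 31 + 31 + 30 + 31 + 30 + 31 + 31 + 28 + 31 + 30 + 31 + 30 + 31 + 31 + 30 + 31 + 30 + 31 + 26 = 1432.
The subtraction is earlier − later, so the result is −1432 → -1432.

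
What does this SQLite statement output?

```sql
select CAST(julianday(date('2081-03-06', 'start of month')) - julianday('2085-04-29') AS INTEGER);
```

`start of month` rewinds 2081-03-06 to 2081-03-01.
30 days remain in March 2081 after the 1st (31 − 1).
Full months from April 2081 through March 2085 contribute their day counts.
Then 29 days into April 2085.
Total: 30 + 30 + 31 + 30 + 31 + 31 + 30 + 31 + 30 + 31 + 31 + 28 + 31 + 30 + 31 + 30 + 31 + 31 + 30 + 31 + 30 + 31 + 31 + 28 + 31 + 30 + 31 + 30 + 31 + 31 + 30 + 31 + 30 + 31 + 31 + 29 + 31 + 30 + 31 + 30 + 31 + 31 + 30 + 31 + 30 + 31 + 31 + 28 + 31 + 29 = 1520.
The subtraction is earlier − later, so the result is −1520 → -1520.

-1520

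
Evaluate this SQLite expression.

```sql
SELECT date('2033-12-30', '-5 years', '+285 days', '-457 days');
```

2028-07-11

Adding -5 years to 2033-12-30 gives 2028-12-30.
Applying '+285 days' to 2028-12-30: counting 285 days forward gives 2029-10-11.
Applying '-457 days' to 2029-10-11: counting 457 days back gives 2028-07-11.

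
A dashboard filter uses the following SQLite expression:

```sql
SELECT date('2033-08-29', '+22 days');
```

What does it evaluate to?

August 2033 has 31 days; 2 remain after the 29th, so 3 days reach 2033-09-01.
Advancing 19 more days within September lands on 2033-09-20.

2033-09-20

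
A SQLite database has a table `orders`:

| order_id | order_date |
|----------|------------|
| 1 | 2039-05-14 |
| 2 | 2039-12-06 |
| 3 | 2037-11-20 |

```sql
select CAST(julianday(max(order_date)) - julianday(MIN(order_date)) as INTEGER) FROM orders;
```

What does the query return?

MIN = 2037-11-20, MAX = 2039-12-06.
10 days remain in November 2037 after the 20th (30 − 20).
Full months from December 2037 through November 2039 contribute their day counts.
Then 6 days into December 2039.
Total: 10 + 31 + 31 + 28 + 31 + 30 + 31 + 30 + 31 + 31 + 30 + 31 + 30 + 31 + 31 + 28 + 31 + 30 + 31 + 30 + 31 + 31 + 30 + 31 + 30 + 6 = 746.

746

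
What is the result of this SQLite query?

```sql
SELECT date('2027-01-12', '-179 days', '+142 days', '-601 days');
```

Applying '-179 days' to 2027-01-12: counting 179 days back gives 2026-07-17.
Applying '+142 days' to 2026-07-17: counting 142 days forward gives 2026-12-06.
Applying '-601 days' to 2026-12-06: counting 601 days back gives 2025-04-14.

2025-04-14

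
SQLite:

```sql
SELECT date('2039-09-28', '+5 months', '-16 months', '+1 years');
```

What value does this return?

Adding +5 months to 2039-09-28 gives 2040-02-28.
Adding -16 months to 2040-02-28 gives 2038-10-28.
Adding +1 year to 2038-10-28 gives 2039-10-28.

2039-10-28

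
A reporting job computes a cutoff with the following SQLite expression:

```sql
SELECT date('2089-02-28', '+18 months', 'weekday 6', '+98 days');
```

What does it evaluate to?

2090-12-09

Adding +18 months to 2089-02-28 gives 2090-08-28.
`weekday 6` advances to the next Saturday; 2090-08-28 is a Monday, so it moves forward to 2090-09-02.
Applying '+98 days' to 2090-09-02: counting 98 days forward gives 2090-12-09.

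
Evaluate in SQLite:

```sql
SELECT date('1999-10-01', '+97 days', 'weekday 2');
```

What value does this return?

2000-01-11

Applying '+97 days' to 1999-10-01: counting 97 days forward gives 2000-01-06.
`weekday 2` advances to the next Tuesday; 2000-01-06 is a Thursday, so it moves forward to 2000-01-11.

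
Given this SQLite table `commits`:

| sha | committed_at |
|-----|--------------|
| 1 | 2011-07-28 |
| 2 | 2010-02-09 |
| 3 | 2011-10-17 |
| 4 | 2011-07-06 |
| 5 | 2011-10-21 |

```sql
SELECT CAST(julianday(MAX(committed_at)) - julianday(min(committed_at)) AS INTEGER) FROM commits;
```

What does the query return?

MIN = 2010-02-09, MAX = 2011-10-21.
19 days remain in February 2010 after the 9th (28 − 9).
Full months from March 2010 through September 2011 contribute their day counts.
Then 21 days into October 2011.
Total: 19 + 31 + 30 + 31 + 30 + 31 + 31 + 30 + 31 + 30 + 31 + 31 + 28 + 31 + 30 + 31 + 30 + 31 + 31 + 30 + 21 = 619.

619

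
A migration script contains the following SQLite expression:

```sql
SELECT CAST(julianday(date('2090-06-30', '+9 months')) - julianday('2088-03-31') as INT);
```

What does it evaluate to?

Adding +9 months to 2090-06-30 gives 2091-03-30.
0 days remain in March 2088 after the 31st (31 − 31).
Full months from April 2088 through February 2091 contribute their day counts.
Then 30 days into March 2091.
Total: 0 + 30 + 31 + 30 + 31 + 31 + 30 + 31 + 30 + 31 + 31 + 28 + 31 + 30 + 31 + 30 + 31 + 31 + 30 + 31 + 30 + 31 + 31 + 28 + 31 + 30 + 31 + 30 + 31 + 31 + 30 + 31 + 30 + 31 + 31 + 28 + 30 = 1094.

1094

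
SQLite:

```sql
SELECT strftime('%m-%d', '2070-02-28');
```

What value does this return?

`%m-%d` extracts the month-day: 02-28.

02-28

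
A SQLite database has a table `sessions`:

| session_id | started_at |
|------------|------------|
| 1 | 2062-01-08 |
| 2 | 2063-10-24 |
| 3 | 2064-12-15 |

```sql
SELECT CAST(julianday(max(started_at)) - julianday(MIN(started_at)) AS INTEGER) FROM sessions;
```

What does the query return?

1072

MIN = 2062-01-08, MAX = 2064-12-15.
23 days remain in January 2062 after the 8th (31 − 8).
Full months from February 2062 through November 2064 contribute their day counts.
Then 15 days into December 2064.
Total: 23 + 28 + 31 + 30 + 31 + 30 + 31 + 31 + 30 + 31 + 30 + 31 + 31 + 28 + 31 + 30 + 31 + 30 + 31 + 31 + 30 + 31 + 30 + 31 + 31 + 29 + 31 + 30 + 31 + 30 + 31 + 31 + 30 + 31 + 30 + 15 = 1072.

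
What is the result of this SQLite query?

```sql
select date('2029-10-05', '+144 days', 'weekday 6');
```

Applying '+144 days' to 2029-10-05: counting 144 days forward gives 2030-02-26.
`weekday 6` advances to the next Saturday; 2030-02-26 is a Tuesday, so it moves forward to 2030-03-02.

2030-03-02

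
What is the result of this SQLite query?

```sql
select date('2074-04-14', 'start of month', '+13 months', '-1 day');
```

2075-04-30

`start of month` rewinds 2074-04-14 to 2074-04-01.
Adding +13 months to 2074-04-01 gives 2075-05-01.
Going back 1 day from 2075-05-01 reaches 2075-04-30 (last day of April, 30 days).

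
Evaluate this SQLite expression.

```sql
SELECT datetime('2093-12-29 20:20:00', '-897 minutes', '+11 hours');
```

2093-12-29 16:23:00

897 minutes = 14h 57m; -897 minutes from 2093-12-29 20:20:00 is 2093-12-29 05:23:00.
+11 hours from 2093-12-29 05:23:00 is 2093-12-29 16:23:00.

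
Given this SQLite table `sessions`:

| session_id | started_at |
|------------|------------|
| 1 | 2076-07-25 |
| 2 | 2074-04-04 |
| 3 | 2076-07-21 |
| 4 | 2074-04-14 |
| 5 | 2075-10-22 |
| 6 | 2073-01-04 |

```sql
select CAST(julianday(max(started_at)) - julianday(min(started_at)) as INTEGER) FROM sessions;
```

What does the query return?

MIN = 2073-01-04, MAX = 2076-07-25.
27 days remain in January 2073 after the 4th (31 − 4).
Full months from February 2073 through June 2076 contribute their day counts.
Then 25 days into July 2076.
Total: 27 + 28 + 31 + 30 + 31 + 30 + 31 + 31 + 30 + 31 + 30 + 31 + 31 + 28 + 31 + 30 + 31 + 30 + 31 + 31 + 30 + 31 + 30 + 31 + 31 + 28 + 31 + 30 + 31 + 30 + 31 + 31 + 30 + 31 + 30 + 31 + 31 + 29 + 31 + 30 + 31 + 30 + 25 = 1298.

1298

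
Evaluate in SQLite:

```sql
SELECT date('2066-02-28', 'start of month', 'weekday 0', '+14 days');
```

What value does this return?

`start of month` rewinds 2066-02-28 to 2066-02-01.
`weekday 0` advances to the next Sunday; 2066-02-01 is a Monday, so it moves forward to 2066-02-07.
Advancing 14 more days within February lands on 2066-02-21.

2066-02-21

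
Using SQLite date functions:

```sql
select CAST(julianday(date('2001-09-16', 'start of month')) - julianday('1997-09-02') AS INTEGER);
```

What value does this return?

1460

`start of month` rewinds 2001-09-16 to 2001-09-01.
28 days remain in September 1997 after the 2nd (30 − 2).
Full months from October 1997 through August 2001 contribute their day counts.
Then 1 day into September 2001.
Total: 28 + 31 + 30 + 31 + 31 + 28 + 31 + 30 + 31 + 30 + 31 + 31 + 30 + 31 + 30 + 31 + 31 + 28 + 31 + 30 + 31 + 30 + 31 + 31 + 30 + 31 + 30 + 31 + 31 + 29 + 31 + 30 + 31 + 30 + 31 + 31 + 30 + 31 + 30 + 31 + 31 + 28 + 31 + 30 + 31 + 30 + 31 + 31 + 1 = 1460.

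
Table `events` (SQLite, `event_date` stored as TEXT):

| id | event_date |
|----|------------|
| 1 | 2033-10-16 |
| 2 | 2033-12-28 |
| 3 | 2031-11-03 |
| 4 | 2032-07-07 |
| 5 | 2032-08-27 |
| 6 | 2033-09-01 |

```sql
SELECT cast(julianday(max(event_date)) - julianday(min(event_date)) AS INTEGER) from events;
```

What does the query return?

786

MIN = 2031-11-03, MAX = 2033-12-28.
27 days remain in November 2031 after the 3rd (30 − 3).
Full months from December 2031 through November 2033 contribute their day counts.
Then 28 days into December 2033.
Total: 27 + 31 + 31 + 29 + 31 + 30 + 31 + 30 + 31 + 31 + 30 + 31 + 30 + 31 + 31 + 28 + 31 + 30 + 31 + 30 + 31 + 31 + 30 + 31 + 30 + 28 = 786.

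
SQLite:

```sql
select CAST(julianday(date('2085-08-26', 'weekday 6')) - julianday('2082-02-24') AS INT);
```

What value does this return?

`weekday 6` advances to the next Saturday; 2085-08-26 is a Sunday, so it moves forward to 2085-09-01.
4 days remain in February 2082 after the 24th (28 − 24).
Full months from March 2082 through August 2085 contribute their day counts.
Then 1 day into September 2085.
Total: 4 + 31 + 30 + 31 + 30 + 31 + 31 + 30 + 31 + 30 + 31 + 31 + 28 + 31 + 30 + 31 + 30 + 31 + 31 + 30 + 31 + 30 + 31 + 31 + 29 + 31 + 30 + 31 + 30 + 31 + 31 + 30 + 31 + 30 + 31 + 31 + 28 + 31 + 30 + 31 + 30 + 31 + 31 + 1 = 1285.

1285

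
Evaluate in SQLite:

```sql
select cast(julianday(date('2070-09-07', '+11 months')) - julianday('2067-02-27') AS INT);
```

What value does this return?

Adding +11 months to 2070-09-07 gives 2071-08-07.
1 day remains in February 2067 after the 27th (28 − 27).
Full months from March 2067 through July 2071 contribute their day counts.
Then 7 days into August 2071.
Total: 1 + 31 + 30 + 31 + 30 + 31 + 31 + 30 + 31 + 30 + 31 + 31 + 29 + 31 + 30 + 31 + 30 + 31 + 31 + 30 + 31 + 30 + 31 + 31 + 28 + 31 + 30 + 31 + 30 + 31 + 31 + 30 + 31 + 30 + 31 + 31 + 28 + 31 + 30 + 31 + 30 + 31 + 31 + 30 + 31 + 30 + 31 + 31 + 28 + 31 + 30 + 31 + 30 + 31 + 7 = 1622.

1622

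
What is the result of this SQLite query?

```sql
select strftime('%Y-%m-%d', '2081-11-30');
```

`%Y-%m-%d` extracts the ISO date: 2081-11-30.

2081-11-30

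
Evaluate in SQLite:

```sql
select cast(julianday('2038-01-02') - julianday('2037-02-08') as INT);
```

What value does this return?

328

20 days remain in February 2037 after the 8th (28 − 8).
Full months from March 2037 through December 2037 contribute their day counts.
Then 2 days into January 2038.
Total: 20 + 31 + 30 + 31 + 30 + 31 + 31 + 30 + 31 + 30 + 31 + 2 = 328.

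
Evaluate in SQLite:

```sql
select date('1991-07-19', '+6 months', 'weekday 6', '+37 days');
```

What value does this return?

1992-03-02

Adding +6 months to 1991-07-19 gives 1992-01-19.
`weekday 6` advances to the next Saturday; 1992-01-19 is a Sunday, so it moves forward to 1992-01-25.
January 1992 has 31 days; 6 remain after the 25th, so 7 days reach 1992-02-01.
February 1992 has 29 days; 28 remain after the 1st, so 29 days reach 1992-03-01.
Advancing 1 more day within March lands on 1992-03-02.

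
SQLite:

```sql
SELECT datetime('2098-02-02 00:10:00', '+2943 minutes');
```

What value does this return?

2098-02-04 01:13:00

2943 minutes = 49h 3m; +2943 minutes from 2098-02-02 00:10:00 is 2098-02-04 01:13:00 (crosses midnight).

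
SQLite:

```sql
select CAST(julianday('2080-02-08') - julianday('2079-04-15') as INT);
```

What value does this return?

299

15 days remain in April 2079 after the 15th (30 − 15).
Full months from May 2079 through January 2080 contribute their day counts.
Then 8 days into February 2080.
Total: 15 + 31 + 30 + 31 + 31 + 30 + 31 + 30 + 31 + 31 + 8 = 299.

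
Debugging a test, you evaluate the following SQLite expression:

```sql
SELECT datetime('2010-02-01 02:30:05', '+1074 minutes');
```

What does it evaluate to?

1074 minutes = 17h 54m; +1074 minutes from 2010-02-01 02:30:05 is 2010-02-01 20:24:05.

2010-02-01 20:24:05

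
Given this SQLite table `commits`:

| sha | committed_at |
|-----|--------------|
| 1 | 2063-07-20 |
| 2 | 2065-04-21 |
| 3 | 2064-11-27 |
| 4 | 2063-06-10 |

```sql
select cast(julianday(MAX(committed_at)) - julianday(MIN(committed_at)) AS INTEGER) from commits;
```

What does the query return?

681

MIN = 2063-06-10, MAX = 2065-04-21.
20 days remain in June 2063 after the 10th (30 − 10).
Full months from July 2063 through March 2065 contribute their day counts.
Then 21 days into April 2065.
Total: 20 + 31 + 31 + 30 + 31 + 30 + 31 + 31 + 29 + 31 + 30 + 31 + 30 + 31 + 31 + 30 + 31 + 30 + 31 + 31 + 28 + 31 + 21 = 681.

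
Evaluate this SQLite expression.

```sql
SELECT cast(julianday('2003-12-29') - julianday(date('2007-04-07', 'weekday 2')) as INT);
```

-1198

`weekday 2` advances to the next Tuesday; 2007-04-07 is a Saturday, so it moves forward to 2007-04-10.
2 days remain in December 2003 after the 29th (31 − 29).
Full months from January 2004 through March 2007 contribute their day counts.
Then 10 days into April 2007.
Total: 2 + 31 + 29 + 31 + 30 + 31 + 30 + 31 + 31 + 30 + 31 + 30 + 31 + 31 + 28 + 31 + 30 + 31 + 30 + 31 + 31 + 30 + 31 + 30 + 31 + 31 + 28 + 31 + 30 + 31 + 30 + 31 + 31 + 30 + 31 + 30 + 31 + 31 + 28 + 31 + 10 = 1198.
The subtraction is earlier − later, so the result is −1198 → -1198.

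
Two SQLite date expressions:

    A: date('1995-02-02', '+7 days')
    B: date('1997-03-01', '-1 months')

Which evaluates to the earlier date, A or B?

A = 1995-02-09.
B = 1997-02-01.
A is earlier.

A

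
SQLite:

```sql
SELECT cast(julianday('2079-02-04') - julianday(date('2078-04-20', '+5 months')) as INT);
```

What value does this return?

Adding +5 months to 2078-04-20 gives 2078-09-20.
10 days remain in September 2078 after the 20th (30 − 20).
October 2078: 31 days.
November 2078: 30 days.
December 2078: 31 days.
January 2079: 31 days.
Then 4 days into February 2079.
Total: 10 + 31 + 30 + 31 + 31 + 4 = 137.

137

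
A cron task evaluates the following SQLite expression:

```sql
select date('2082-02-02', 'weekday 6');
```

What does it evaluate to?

2082-02-07

`weekday 6` advances to the next Saturday; 2082-02-02 is a Monday, so it moves forward to 2082-02-07.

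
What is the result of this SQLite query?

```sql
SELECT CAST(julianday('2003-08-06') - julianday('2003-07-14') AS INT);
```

23

17 days remain in July 2003 after the 14th (31 − 14).
Then 6 days into August 2003.
Total: 17 + 6 = 23.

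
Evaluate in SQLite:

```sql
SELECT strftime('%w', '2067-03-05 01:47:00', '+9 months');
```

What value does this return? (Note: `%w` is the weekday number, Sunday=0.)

First apply '+9 months': 2067-03-05 01:47:00 → 2067-12-05 01:47:00.
2067-12-05 is a Monday; with Sunday=0 that is 1.

1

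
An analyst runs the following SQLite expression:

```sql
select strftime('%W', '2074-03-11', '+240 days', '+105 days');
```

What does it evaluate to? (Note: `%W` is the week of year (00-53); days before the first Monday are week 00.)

First apply '+240 days', '+105 days': 2074-03-11 → 2075-02-19.
2075-02-19 is a Tuesday. SQLite's %W counts Mondays since the year started; the result is 07.

07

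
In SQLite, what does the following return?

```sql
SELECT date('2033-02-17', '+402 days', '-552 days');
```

Applying '+402 days' to 2033-02-17: counting 402 days forward gives 2034-03-26.
Applying '-552 days' to 2034-03-26: counting 552 days back gives 2032-09-20.

2032-09-20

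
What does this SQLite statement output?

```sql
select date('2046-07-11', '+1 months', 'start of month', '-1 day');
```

Adding +1 month to 2046-07-11 gives 2046-08-11.
`start of month` rewinds 2046-08-11 to 2046-08-01.
Going back 1 day from 2046-08-01 reaches 2046-07-31 (last day of July, 31 days).

2046-07-31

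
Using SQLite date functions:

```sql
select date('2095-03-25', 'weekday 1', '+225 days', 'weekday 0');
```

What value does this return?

`weekday 1` advances to the next Monday; 2095-03-25 is a Friday, so it moves forward to 2095-03-28.
Applying '+225 days' to 2095-03-28: counting 225 days forward gives 2095-11-08.
`weekday 0` advances to the next Sunday; 2095-11-08 is a Tuesday, so it moves forward to 2095-11-13.

2095-11-13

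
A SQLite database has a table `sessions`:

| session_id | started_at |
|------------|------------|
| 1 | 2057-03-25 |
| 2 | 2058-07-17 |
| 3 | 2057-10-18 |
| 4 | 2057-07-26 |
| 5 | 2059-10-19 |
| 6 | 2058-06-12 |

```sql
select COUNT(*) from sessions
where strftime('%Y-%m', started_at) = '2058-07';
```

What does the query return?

Rows with year-month 2058-07: 2058-07-17 → 1.

1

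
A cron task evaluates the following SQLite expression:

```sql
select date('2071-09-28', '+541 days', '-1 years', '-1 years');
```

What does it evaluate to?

Applying '+541 days' to 2071-09-28: counting 541 days forward gives 2073-03-22.
Adding -1 year to 2073-03-22 gives 2072-03-22.
Adding -1 year to 2072-03-22 gives 2071-03-22.

2071-03-22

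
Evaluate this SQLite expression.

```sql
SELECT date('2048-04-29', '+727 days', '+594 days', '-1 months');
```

2051-11-11

Applying '+727 days' to 2048-04-29: counting 727 days forward gives 2050-04-26.
Applying '+594 days' to 2050-04-26: counting 594 days forward gives 2051-12-11.
Adding -1 month to 2051-12-11 gives 2051-11-11.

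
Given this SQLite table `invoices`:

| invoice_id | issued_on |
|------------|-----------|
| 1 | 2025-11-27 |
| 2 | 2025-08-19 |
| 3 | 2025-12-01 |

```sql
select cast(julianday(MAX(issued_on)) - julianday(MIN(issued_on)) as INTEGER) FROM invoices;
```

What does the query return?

MIN = 2025-08-19, MAX = 2025-12-01.
12 days remain in August 2025 after the 19th (31 − 19).
September 2025: 30 days.
October 2025: 31 days.
November 2025: 30 days.
Then 1 day into December 2025.
Total: 12 + 30 + 31 + 30 + 1 = 104.

104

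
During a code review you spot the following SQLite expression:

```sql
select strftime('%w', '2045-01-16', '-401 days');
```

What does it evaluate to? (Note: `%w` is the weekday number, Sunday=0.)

6

First apply '-401 days': 2045-01-16 → 2043-12-12.
2043-12-12 is a Saturday; with Sunday=0 that is 6.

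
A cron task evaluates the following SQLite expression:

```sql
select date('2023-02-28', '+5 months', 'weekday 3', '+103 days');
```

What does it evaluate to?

Adding +5 months to 2023-02-28 gives 2023-07-28.
`weekday 3` advances to the next Wednesday; 2023-07-28 is a Friday, so it moves forward to 2023-08-02.
Applying '+103 days' to 2023-08-02: counting 103 days forward gives 2023-11-13.

2023-11-13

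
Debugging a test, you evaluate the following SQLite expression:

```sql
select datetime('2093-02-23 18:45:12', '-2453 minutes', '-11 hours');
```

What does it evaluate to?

2093-02-21 14:52:12

2453 minutes = 40h 53m; -2453 minutes from 2093-02-23 18:45:12 is 2093-02-22 01:52:12 (crosses midnight).
-11 hours from 2093-02-22 01:52:12 is 2093-02-21 14:52:12 (crosses midnight).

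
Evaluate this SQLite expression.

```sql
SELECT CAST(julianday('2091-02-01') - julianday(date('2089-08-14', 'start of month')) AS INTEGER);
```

549

`start of month` rewinds 2089-08-14 to 2089-08-01.
30 days remain in August 2089 after the 1st (31 − 1).
Full months from September 2089 through January 2091 contribute their day counts.
Then 1 day into February 2091.
Total: 30 + 30 + 31 + 30 + 31 + 31 + 28 + 31 + 30 + 31 + 30 + 31 + 31 + 30 + 31 + 30 + 31 + 31 + 1 = 549.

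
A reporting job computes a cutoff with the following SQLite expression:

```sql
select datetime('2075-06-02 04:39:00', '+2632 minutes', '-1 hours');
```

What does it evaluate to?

2075-06-03 23:31:00

2632 minutes = 43h 52m; +2632 minutes from 2075-06-02 04:39:00 is 2075-06-04 00:31:00 (crosses midnight).
-1 hours from 2075-06-04 00:31:00 is 2075-06-03 23:31:00 (crosses midnight).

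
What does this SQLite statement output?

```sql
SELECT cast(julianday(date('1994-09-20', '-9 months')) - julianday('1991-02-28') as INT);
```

Adding -9 months to 1994-09-20 gives 1993-12-20.
0 days remain in February 1991 after the 28th (28 − 28).
Full months from March 1991 through November 1993 contribute their day counts.
Then 20 days into December 1993.
Total: 0 + 31 + 30 + 31 + 30 + 31 + 31 + 30 + 31 + 30 + 31 + 31 + 29 + 31 + 30 + 31 + 30 + 31 + 31 + 30 + 31 + 30 + 31 + 31 + 28 + 31 + 30 + 31 + 30 + 31 + 31 + 30 + 31 + 30 + 20 = 1026.

1026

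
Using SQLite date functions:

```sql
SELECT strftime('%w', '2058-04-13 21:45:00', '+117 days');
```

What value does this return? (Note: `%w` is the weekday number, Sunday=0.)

First apply '+117 days': 2058-04-13 21:45:00 → 2058-08-08 21:45:00.
2058-08-08 is a Thursday; with Sunday=0 that is 4.

4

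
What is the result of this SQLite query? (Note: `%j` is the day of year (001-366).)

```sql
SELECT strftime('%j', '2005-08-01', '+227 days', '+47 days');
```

122

First apply '+227 days', '+47 days': 2005-08-01 → 2006-05-02.
Day-of-year for 2006-05-02: days since 2006-01-01 inclusive = 122, zero-padded to 122.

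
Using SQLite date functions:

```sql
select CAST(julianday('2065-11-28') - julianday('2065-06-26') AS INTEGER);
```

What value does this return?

4 days remain in June 2065 after the 26th (30 − 26).
July 2065: 31 days.
August 2065: 31 days.
September 2065: 30 days.
October 2065: 31 days.
Then 28 days into November 2065.
Total: 4 + 31 + 31 + 30 + 31 + 28 = 155.

155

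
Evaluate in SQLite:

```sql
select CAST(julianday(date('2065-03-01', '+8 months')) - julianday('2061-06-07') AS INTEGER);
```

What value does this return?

Adding +8 months to 2065-03-01 gives 2065-11-01.
23 days remain in June 2061 after the 7th (30 − 7).
Full months from July 2061 through October 2065 contribute their day counts.
Then 1 day into November 2065.
Total: 23 + 31 + 31 + 30 + 31 + 30 + 31 + 31 + 28 + 31 + 30 + 31 + 30 + 31 + 31 + 30 + 31 + 30 + 31 + 31 + 28 + 31 + 30 + 31 + 30 + 31 + 31 + 30 + 31 + 30 + 31 + 31 + 29 + 31 + 30 + 31 + 30 + 31 + 31 + 30 + 31 + 30 + 31 + 31 + 28 + 31 + 30 + 31 + 30 + 31 + 31 + 30 + 31 + 1 = 1608.

1608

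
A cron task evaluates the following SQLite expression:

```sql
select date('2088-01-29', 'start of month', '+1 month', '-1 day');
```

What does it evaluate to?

`start of month` rewinds 2088-01-29 to 2088-01-01.
Adding +1 month to 2088-01-01 gives 2088-02-01.
Going back 1 day from 2088-02-01 reaches 2088-01-31 (last day of January, 31 days).

2088-01-31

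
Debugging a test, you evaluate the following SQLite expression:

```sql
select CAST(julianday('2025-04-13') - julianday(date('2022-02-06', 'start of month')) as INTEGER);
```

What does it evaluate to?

`start of month` rewinds 2022-02-06 to 2022-02-01.
27 days remain in February 2022 after the 1st (28 − 1).
Full months from March 2022 through March 2025 contribute their day counts.
Then 13 days into April 2025.
Total: 27 + 31 + 30 + 31 + 30 + 31 + 31 + 30 + 31 + 30 + 31 + 31 + 28 + 31 + 30 + 31 + 30 + 31 + 31 + 30 + 31 + 30 + 31 + 31 + 29 + 31 + 30 + 31 + 30 + 31 + 31 + 30 + 31 + 30 + 31 + 31 + 28 + 31 + 13 = 1167.

1167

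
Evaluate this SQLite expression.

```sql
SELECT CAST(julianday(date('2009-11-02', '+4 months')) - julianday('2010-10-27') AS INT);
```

-239

Adding +4 months to 2009-11-02 gives 2010-03-02.
29 days remain in March 2010 after the 2nd (31 − 2).
Full months from April 2010 through September 2010 contribute their day counts.
Then 27 days into October 2010.
Total: 29 + 30 + 31 + 30 + 31 + 31 + 30 + 27 = 239.
The subtraction is earlier − later, so the result is −239 → -239.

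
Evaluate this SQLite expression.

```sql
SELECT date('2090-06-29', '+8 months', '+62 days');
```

2091-05-02

Adding +8 months to 2090-06-29 targets 2091-02-29. February 2091 has only 28 days, so SQLite normalizes the 1-day overflow forward to 2091-03-01.
Applying '+62 days' to 2091-03-01: counting 62 days forward gives 2091-05-02.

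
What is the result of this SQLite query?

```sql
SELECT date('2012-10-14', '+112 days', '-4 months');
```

Applying '+112 days' to 2012-10-14: counting 112 days forward gives 2013-02-03.
Adding -4 months to 2013-02-03 gives 2012-10-03.

2012-10-03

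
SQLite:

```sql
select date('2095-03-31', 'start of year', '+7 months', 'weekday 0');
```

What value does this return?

`start of year` rewinds 2095-03-31 to 2095-01-01.
Adding +7 months to 2095-01-01 gives 2095-08-01.
`weekday 0` advances to the next Sunday; 2095-08-01 is a Monday, so it moves forward to 2095-08-07.

2095-08-07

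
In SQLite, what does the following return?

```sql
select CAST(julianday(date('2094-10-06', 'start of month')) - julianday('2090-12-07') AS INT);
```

`start of month` rewinds 2094-10-06 to 2094-10-01.
24 days remain in December 2090 after the 7th (31 − 7).
Full months from January 2091 through September 2094 contribute their day counts.
Then 1 day into October 2094.
Total: 24 + 31 + 28 + 31 + 30 + 31 + 30 + 31 + 31 + 30 + 31 + 30 + 31 + 31 + 29 + 31 + 30 + 31 + 30 + 31 + 31 + 30 + 31 + 30 + 31 + 31 + 28 + 31 + 30 + 31 + 30 + 31 + 31 + 30 + 31 + 30 + 31 + 31 + 28 + 31 + 30 + 31 + 30 + 31 + 31 + 30 + 1 = 1394.

1394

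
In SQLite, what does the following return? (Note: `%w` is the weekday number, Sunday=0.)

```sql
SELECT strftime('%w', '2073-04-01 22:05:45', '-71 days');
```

First apply '-71 days': 2073-04-01 22:05:45 → 2073-01-20 22:05:45.
2073-01-20 is a Friday; with Sunday=0 that is 5.

5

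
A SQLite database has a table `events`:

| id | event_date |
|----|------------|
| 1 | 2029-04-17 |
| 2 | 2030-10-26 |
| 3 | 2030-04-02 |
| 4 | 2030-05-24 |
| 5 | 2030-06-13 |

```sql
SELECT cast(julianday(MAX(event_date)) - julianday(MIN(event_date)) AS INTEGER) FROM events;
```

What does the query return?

557

MIN = 2029-04-17, MAX = 2030-10-26.
13 days remain in April 2029 after the 17th (30 − 17).
Full months from May 2029 through September 2030 contribute their day counts.
Then 26 days into October 2030.
Total: 13 + 31 + 30 + 31 + 31 + 30 + 31 + 30 + 31 + 31 + 28 + 31 + 30 + 31 + 30 + 31 + 31 + 30 + 26 = 557.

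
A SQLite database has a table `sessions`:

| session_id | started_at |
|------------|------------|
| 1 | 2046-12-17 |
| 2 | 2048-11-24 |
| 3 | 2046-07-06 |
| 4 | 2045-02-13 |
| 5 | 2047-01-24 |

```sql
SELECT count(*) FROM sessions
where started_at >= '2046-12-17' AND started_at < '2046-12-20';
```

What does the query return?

1

Rows in [2046-12-17, 2046-12-20): 2046-12-17 → 1 row.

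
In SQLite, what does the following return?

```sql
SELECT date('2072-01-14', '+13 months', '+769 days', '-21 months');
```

2073-06-25

Adding +13 months to 2072-01-14 gives 2073-02-14.
Applying '+769 days' to 2073-02-14: counting 769 days forward gives 2075-03-25.
Adding -21 months to 2075-03-25 gives 2073-06-25.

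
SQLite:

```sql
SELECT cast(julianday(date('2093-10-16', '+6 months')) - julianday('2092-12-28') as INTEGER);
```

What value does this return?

474

Adding +6 months to 2093-10-16 gives 2094-04-16.
3 days remain in December 2092 after the 28th (31 − 28).
Full months from January 2093 through March 2094 contribute their day counts.
Then 16 days into April 2094.
Total: 3 + 31 + 28 + 31 + 30 + 31 + 30 + 31 + 31 + 30 + 31 + 30 + 31 + 31 + 28 + 31 + 16 = 474.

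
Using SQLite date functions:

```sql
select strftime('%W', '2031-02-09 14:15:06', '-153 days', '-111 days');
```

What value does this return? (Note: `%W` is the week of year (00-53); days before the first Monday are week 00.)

20

First apply '-153 days', '-111 days': 2031-02-09 14:15:06 → 2030-05-21 14:15:06.
2030-05-21 is a Tuesday. SQLite's %W counts Mondays since the year started; the result is 20.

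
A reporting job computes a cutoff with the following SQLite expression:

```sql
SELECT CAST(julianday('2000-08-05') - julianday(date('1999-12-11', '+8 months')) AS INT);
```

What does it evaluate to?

-6

Adding +8 months to 1999-12-11 gives 2000-08-11.
Both dates are in August 2000: 11 − 5 = 6.
The subtraction is earlier − later, so the result is −6 → -6.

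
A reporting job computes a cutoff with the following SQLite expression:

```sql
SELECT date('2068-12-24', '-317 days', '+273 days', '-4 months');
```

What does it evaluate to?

2068-07-10

Applying '-317 days' to 2068-12-24: counting 317 days back gives 2068-02-11.
Applying '+273 days' to 2068-02-11: counting 273 days forward gives 2068-11-10.
Adding -4 months to 2068-11-10 gives 2068-07-10.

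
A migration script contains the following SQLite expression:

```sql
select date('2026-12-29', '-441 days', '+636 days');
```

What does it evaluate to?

Applying '-441 days' to 2026-12-29: counting 441 days back gives 2025-10-14.
Applying '+636 days' to 2025-10-14: counting 636 days forward gives 2027-07-12.

2027-07-12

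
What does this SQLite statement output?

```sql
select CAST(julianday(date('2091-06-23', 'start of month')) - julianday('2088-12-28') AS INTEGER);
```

`start of month` rewinds 2091-06-23 to 2091-06-01.
3 days remain in December 2088 after the 28th (31 − 28).
Full months from January 2089 through May 2091 contribute their day counts.
Then 1 day into June 2091.
Total: 3 + 31 + 28 + 31 + 30 + 31 + 30 + 31 + 31 + 30 + 31 + 30 + 31 + 31 + 28 + 31 + 30 + 31 + 30 + 31 + 31 + 30 + 31 + 30 + 31 + 31 + 28 + 31 + 30 + 31 + 1 = 885.

885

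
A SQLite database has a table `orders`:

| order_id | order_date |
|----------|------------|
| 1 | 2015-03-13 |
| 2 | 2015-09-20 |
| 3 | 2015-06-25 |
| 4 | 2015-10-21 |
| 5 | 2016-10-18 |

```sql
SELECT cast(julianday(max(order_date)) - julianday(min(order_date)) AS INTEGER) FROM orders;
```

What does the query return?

585

MIN = 2015-03-13, MAX = 2016-10-18.
18 days remain in March 2015 after the 13th (31 − 13).
Full months from April 2015 through September 2016 contribute their day counts.
Then 18 days into October 2016.
Total: 18 + 30 + 31 + 30 + 31 + 31 + 30 + 31 + 30 + 31 + 31 + 29 + 31 + 30 + 31 + 30 + 31 + 31 + 30 + 18 = 585.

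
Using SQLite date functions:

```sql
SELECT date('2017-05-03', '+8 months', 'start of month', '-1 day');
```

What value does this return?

Adding +8 months to 2017-05-03 gives 2018-01-03.
`start of month` rewinds 2018-01-03 to 2018-01-01.
Going back 1 day from 2018-01-01 reaches 2017-12-31 (last day of December, 31 days).

2017-12-31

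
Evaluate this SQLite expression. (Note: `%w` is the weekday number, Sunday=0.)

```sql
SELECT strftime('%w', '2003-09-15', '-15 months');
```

First apply '-15 months': 2003-09-15 → 2002-06-15.
2002-06-15 is a Saturday; with Sunday=0 that is 6.

6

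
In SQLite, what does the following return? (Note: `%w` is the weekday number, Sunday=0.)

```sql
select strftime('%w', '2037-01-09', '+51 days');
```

First apply '+51 days': 2037-01-09 → 2037-03-01.
2037-03-01 is a Sunday; with Sunday=0 that is 0.

0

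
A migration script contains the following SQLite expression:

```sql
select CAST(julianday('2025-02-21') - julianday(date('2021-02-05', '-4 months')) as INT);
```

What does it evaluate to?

1600

Adding -4 months to 2021-02-05 gives 2020-10-05.
26 days remain in October 2020 after the 5th (31 − 5).
Full months from November 2020 through January 2025 contribute their day counts.
Then 21 days into February 2025.
Total: 26 + 30 + 31 + 31 + 28 + 31 + 30 + 31 + 30 + 31 + 31 + 30 + 31 + 30 + 31 + 31 + 28 + 31 + 30 + 31 + 30 + 31 + 31 + 30 + 31 + 30 + 31 + 31 + 28 + 31 + 30 + 31 + 30 + 31 + 31 + 30 + 31 + 30 + 31 + 31 + 29 + 31 + 30 + 31 + 30 + 31 + 31 + 30 + 31 + 30 + 31 + 31 + 21 = 1600.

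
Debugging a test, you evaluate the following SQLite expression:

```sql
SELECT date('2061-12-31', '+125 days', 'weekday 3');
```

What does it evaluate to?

Applying '+125 days' to 2061-12-31: counting 125 days forward gives 2062-05-05.
`weekday 3` advances to the next Wednesday; 2062-05-05 is a Friday, so it moves forward to 2062-05-10.

2062-05-10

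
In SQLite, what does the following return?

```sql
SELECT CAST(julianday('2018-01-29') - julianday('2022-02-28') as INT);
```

-1491

2 days remain in January 2018 after the 29th (31 − 29).
Full months from February 2018 through January 2022 contribute their day counts.
Then 28 days into February 2022.
Total: 2 + 28 + 31 + 30 + 31 + 30 + 31 + 31 + 30 + 31 + 30 + 31 + 31 + 28 + 31 + 30 + 31 + 30 + 31 + 31 + 30 + 31 + 30 + 31 + 31 + 29 + 31 + 30 + 31 + 30 + 31 + 31 + 30 + 31 + 30 + 31 + 31 + 28 + 31 + 30 + 31 + 30 + 31 + 31 + 30 + 31 + 30 + 31 + 31 + 28 = 1491.
The subtraction is earlier − later, so the result is −1491 → -1491.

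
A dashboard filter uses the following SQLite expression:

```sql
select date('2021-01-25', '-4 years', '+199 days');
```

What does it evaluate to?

2017-08-12

Adding -4 years to 2021-01-25 gives 2017-01-25.
Applying '+199 days' to 2017-01-25: counting 199 days forward gives 2017-08-12.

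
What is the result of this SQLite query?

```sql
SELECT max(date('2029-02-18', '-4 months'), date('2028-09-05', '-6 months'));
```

date('2029-02-18', '-4 months') → 2028-10-18.
date('2028-09-05', '-6 months') → 2028-03-05.
Later of the two is 2028-10-18.

2028-10-18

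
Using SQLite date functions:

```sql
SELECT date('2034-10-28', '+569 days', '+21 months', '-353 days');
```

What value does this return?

2037-03-03

Applying '+569 days' to 2034-10-28: counting 569 days forward gives 2036-05-19.
Adding +21 months to 2036-05-19 gives 2038-02-19.
Applying '-353 days' to 2038-02-19: counting 353 days back gives 2037-03-03.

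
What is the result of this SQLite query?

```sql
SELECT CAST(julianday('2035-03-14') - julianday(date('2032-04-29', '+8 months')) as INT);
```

805

Adding +8 months to 2032-04-29 gives 2032-12-29.
2 days remain in December 2032 after the 29th (31 − 29).
Full months from January 2033 through February 2035 contribute their day counts.
Then 14 days into March 2035.
Total: 2 + 31 + 28 + 31 + 30 + 31 + 30 + 31 + 31 + 30 + 31 + 30 + 31 + 31 + 28 + 31 + 30 + 31 + 30 + 31 + 31 + 30 + 31 + 30 + 31 + 31 + 28 + 14 = 805.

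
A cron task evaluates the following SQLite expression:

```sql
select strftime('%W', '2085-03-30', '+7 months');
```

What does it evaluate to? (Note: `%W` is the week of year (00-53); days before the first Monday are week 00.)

First apply '+7 months': 2085-03-30 → 2085-10-30.
2085-10-30 is a Tuesday. SQLite's %W counts Mondays since the year started; the result is 44.

44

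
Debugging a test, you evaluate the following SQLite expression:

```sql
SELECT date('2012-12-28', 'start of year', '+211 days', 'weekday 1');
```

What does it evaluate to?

`start of year` rewinds 2012-12-28 to 2012-01-01.
Applying '+211 days' to 2012-01-01: counting 211 days forward gives 2012-07-30.
`weekday 1` advances to the next Monday; 2012-07-30 is already a Monday, so it stays at 2012-07-30.

2012-07-30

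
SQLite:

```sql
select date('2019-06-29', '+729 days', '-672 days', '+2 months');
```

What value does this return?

Applying '+729 days' to 2019-06-29: counting 729 days forward gives 2021-06-27.
Applying '-672 days' to 2021-06-27: counting 672 days back gives 2019-08-25.
Adding +2 months to 2019-08-25 gives 2019-10-25.

2019-10-25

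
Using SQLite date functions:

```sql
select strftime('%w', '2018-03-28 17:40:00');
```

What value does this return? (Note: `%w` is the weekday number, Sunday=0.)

2018-03-28 is a Wednesday; with Sunday=0 that is 3.

3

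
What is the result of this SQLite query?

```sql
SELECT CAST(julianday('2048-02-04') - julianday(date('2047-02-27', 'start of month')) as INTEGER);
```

`start of month` rewinds 2047-02-27 to 2047-02-01.
27 days remain in February 2047 after the 1st (28 − 1).
Full months from March 2047 through January 2048 contribute their day counts.
Then 4 days into February 2048.
Total: 27 + 31 + 30 + 31 + 30 + 31 + 31 + 30 + 31 + 30 + 31 + 31 + 4 = 368.

368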